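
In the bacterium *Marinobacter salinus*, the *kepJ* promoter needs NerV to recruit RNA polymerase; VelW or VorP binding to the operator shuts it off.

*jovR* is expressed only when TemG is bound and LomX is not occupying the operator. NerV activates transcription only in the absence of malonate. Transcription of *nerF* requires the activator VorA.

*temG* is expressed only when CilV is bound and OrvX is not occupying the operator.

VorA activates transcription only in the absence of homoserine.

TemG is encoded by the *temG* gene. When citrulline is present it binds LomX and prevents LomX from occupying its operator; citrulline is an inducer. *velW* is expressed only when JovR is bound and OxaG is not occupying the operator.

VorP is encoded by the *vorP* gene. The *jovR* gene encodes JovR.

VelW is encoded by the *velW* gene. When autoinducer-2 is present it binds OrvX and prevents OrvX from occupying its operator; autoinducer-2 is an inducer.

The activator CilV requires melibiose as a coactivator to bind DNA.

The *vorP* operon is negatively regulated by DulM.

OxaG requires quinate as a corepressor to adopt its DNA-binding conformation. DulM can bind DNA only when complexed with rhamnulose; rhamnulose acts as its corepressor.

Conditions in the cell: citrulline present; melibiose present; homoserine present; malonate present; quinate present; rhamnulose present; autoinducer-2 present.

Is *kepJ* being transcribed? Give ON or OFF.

OFF

Malonate is present, so NerV is inactive.
Quinate is present, so OxaG is active.
Citrulline is present, so LomX is inactive.
Melibiose is present, so CilV is active.
Autoinducer-2 is present, so OrvX is inactive.
No repressor is bound and CilV is active, so *temG* is transcribed.
So TemG is produced and active.
No repressor is bound and TemG is active, so *jovR* is transcribed.
So JovR is produced and active.
With repressor OxaG bound, *velW* is not transcribed.
So VelW is not produced.
Rhamnulose is present, so DulM is active.
With repressor DulM bound, *vorP* is not transcribed.
So VorP is not produced.
Required activator NerV is absent, so *kepJ* is not transcribed.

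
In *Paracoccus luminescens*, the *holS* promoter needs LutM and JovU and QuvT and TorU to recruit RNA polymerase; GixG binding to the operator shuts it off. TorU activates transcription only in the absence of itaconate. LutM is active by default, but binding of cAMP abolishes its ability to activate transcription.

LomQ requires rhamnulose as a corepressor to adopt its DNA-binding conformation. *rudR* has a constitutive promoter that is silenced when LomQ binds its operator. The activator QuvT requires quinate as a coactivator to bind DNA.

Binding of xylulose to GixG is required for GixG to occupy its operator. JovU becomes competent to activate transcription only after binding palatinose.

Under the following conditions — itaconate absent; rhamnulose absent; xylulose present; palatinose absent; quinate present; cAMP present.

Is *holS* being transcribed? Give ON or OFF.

cAMP is present, so LutM is inactive.
Palatinose is absent, so JovU is inactive.
Quinate is present, so QuvT is active.
Xylulose is present, so GixG is active.
Itaconate is absent, so TorU is active.
With repressor GixG bound, *holS* is not transcribed.

OFF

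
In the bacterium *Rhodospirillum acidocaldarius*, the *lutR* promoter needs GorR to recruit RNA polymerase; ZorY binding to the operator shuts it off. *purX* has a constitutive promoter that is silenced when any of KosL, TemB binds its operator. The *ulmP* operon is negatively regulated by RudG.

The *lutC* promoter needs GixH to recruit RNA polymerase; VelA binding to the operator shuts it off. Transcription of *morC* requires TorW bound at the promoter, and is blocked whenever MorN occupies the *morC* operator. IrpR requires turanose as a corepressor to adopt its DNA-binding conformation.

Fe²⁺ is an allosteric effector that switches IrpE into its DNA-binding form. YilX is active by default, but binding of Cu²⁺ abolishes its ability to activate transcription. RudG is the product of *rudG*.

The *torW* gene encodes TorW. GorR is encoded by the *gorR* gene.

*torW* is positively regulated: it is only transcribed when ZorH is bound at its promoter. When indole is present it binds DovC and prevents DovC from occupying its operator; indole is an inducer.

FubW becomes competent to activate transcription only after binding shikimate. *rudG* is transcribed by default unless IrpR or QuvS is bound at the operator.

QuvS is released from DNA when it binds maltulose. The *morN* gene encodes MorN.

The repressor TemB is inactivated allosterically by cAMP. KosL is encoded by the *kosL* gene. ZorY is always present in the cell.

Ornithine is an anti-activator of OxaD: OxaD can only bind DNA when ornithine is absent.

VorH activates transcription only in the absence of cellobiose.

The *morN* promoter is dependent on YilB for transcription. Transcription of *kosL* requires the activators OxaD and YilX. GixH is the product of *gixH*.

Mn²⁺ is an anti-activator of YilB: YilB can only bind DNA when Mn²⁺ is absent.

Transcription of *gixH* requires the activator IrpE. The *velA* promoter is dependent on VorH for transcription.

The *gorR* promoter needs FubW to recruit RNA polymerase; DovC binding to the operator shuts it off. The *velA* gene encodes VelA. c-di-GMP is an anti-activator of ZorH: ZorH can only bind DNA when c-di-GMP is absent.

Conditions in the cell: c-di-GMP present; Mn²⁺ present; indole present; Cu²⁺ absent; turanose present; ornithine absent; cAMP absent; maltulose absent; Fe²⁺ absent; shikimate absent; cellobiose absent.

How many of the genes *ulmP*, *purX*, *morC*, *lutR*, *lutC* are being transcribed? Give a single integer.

Turanose is present, so IrpR is active.
Maltulose is absent, so QuvS is active.
With repressor IrpR bound, *rudG* is not transcribed.
So RudG is not produced.
With no repressor bound, *ulmP* is transcribed.
→ *ulmP* is ON.
Ornithine is absent, so OxaD is active.
Cu²⁺ is absent, so YilX is active.
No repressor is bound and OxaD and YilX are active, so *kosL* is transcribed.
So KosL is produced and active.
cAMP is absent, so TemB is active.
With repressor KosL bound, *purX* is not transcribed.
→ *purX* is OFF.
c-di-GMP is present, so ZorH is inactive.
Required activator ZorH is absent, so *torW* is not transcribed.
So TorW is not produced.
Mn²⁺ is present, so YilB is inactive.
Required activator YilB is absent, so *morN* is not transcribed.
So MorN is not produced.
Required activator TorW is absent, so *morC* is not transcribed.
→ *morC* is OFF.
Shikimate is absent, so FubW is inactive.
Indole is present, so DovC is inactive.
Required activator FubW is absent, so *gorR* is not transcribed.
So GorR is not produced.
ZorY is produced constitutively and is active.
With repressor ZorY bound, *lutR* is not transcribed.
→ *lutR* is OFF.
Cellobiose is absent, so VorH is active.
No repressor is bound and VorH is active, so *velA* is transcribed.
So VelA is produced and active.
Fe²⁺ is absent, so IrpE is inactive.
Required activator IrpE is absent, so *gixH* is not transcribed.
So GixH is not produced.
With repressor VelA bound, *lutC* is not transcribed.
→ *lutC* is OFF.
1 of the 5 genes is transcribed.

1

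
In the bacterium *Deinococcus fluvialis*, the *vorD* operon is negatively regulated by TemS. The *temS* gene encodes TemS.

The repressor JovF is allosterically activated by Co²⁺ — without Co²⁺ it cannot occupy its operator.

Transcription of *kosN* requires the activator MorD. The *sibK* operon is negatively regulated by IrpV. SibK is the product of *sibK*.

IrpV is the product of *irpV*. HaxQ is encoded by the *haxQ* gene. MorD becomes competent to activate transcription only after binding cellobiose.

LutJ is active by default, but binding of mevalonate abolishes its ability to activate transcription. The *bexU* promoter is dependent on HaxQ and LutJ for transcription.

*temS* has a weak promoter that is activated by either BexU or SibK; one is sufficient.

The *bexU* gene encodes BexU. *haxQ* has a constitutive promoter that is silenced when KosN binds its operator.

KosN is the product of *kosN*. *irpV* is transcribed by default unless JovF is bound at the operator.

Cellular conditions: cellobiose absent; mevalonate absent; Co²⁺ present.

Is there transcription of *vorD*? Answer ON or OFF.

Cellobiose is absent, so MorD is inactive.
Required activator MorD is absent, so *kosN* is not transcribed.
So KosN is not produced.
With no repressor bound, *haxQ* is transcribed.
So HaxQ is produced and active.
Mevalonate is absent, so LutJ is active.
No repressor is bound and HaxQ and LutJ are active, so *bexU* is transcribed.
So BexU is produced and active.
Co²⁺ is present, so JovF is active.
With repressor JovF bound, *irpV* is not transcribed.
So IrpV is not produced.
With no repressor bound, *sibK* is transcribed.
So SibK is produced and active.
Activator BexU is present, so *temS* is transcribed.
So TemS is produced and active.
With repressor TemS bound, *vorD* is not transcribed.

OFF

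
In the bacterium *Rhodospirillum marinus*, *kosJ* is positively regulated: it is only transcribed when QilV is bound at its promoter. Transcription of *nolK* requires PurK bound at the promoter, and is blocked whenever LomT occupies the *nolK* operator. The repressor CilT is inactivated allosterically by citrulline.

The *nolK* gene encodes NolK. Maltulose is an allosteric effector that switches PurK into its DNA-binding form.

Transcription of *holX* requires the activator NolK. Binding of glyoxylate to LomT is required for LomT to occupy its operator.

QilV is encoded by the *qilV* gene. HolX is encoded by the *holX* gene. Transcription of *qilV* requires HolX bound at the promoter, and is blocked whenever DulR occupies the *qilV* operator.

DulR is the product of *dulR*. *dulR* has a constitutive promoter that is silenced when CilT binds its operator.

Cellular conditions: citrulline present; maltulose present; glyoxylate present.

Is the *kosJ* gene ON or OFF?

Maltulose is present, so PurK is active.
Glyoxylate is present, so LomT is active.
With repressor LomT bound, *nolK* is not transcribed.
So NolK is not produced.
Required activator NolK is absent, so *holX* is not transcribed.
So HolX is not produced.
Citrulline is present, so CilT is inactive.
With no repressor bound, *dulR* is transcribed.
So DulR is produced and active.
With repressor DulR bound, *qilV* is not transcribed.
So QilV is not produced.
Required activator QilV is absent, so *kosJ* is not transcribed.

OFF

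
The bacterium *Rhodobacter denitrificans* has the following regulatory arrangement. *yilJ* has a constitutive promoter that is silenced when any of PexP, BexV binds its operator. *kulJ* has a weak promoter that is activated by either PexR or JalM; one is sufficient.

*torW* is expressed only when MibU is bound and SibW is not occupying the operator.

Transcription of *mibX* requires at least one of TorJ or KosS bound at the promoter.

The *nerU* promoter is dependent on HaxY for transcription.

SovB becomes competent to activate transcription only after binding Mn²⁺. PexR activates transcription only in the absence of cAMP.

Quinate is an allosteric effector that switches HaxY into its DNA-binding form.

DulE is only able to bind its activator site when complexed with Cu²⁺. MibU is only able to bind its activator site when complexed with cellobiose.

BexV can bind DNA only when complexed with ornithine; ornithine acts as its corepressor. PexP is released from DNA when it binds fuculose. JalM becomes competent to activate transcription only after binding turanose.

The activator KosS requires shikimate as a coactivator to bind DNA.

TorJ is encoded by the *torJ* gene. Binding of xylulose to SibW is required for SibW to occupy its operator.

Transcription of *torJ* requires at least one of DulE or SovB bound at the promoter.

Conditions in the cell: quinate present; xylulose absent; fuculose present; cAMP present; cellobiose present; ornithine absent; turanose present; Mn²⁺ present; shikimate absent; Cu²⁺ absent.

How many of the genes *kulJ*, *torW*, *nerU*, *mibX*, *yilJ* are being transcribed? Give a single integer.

5

cAMP is present, so PexR is inactive.
Turanose is present, so JalM is active.
Activator JalM is present, so *kulJ* is transcribed.
→ *kulJ* is ON.
Xylulose is absent, so SibW is inactive.
Cellobiose is present, so MibU is active.
No repressor is bound and MibU is active, so *torW* is transcribed.
→ *torW* is ON.
Quinate is present, so HaxY is active.
No repressor is bound and HaxY is active, so *nerU* is transcribed.
→ *nerU* is ON.
Cu²⁺ is absent, so DulE is inactive.
Mn²⁺ is present, so SovB is active.
Activator SovB is present, so *torJ* is transcribed.
So TorJ is produced and active.
Shikimate is absent, so KosS is inactive.
Activator TorJ is present, so *mibX* is transcribed.
→ *mibX* is ON.
Fuculose is present, so PexP is inactive.
Ornithine is absent, so BexV is inactive.
With no repressor bound, *yilJ* is transcribed.
→ *yilJ* is ON.
5 of the 5 genes are transcribed.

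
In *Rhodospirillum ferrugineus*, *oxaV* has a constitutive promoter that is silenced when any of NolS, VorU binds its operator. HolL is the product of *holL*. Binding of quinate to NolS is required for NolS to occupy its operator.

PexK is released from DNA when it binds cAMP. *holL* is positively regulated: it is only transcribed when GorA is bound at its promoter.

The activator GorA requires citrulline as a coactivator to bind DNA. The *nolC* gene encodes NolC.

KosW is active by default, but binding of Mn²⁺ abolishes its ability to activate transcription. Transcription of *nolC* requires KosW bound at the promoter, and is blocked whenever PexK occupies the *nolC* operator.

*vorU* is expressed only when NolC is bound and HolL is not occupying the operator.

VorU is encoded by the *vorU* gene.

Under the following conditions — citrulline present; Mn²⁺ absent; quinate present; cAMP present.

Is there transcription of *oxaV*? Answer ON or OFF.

Quinate is present, so NolS is active.
Citrulline is present, so GorA is active.
No repressor is bound and GorA is active, so *holL* is transcribed.
So HolL is produced and active.
Mn²⁺ is absent, so KosW is active.
cAMP is present, so PexK is inactive.
No repressor is bound and KosW is active, so *nolC* is transcribed.
So NolC is produced and active.
With repressor HolL bound, *vorU* is not transcribed.
So VorU is not produced.
With repressor NolS bound, *oxaV* is not transcribed.

OFF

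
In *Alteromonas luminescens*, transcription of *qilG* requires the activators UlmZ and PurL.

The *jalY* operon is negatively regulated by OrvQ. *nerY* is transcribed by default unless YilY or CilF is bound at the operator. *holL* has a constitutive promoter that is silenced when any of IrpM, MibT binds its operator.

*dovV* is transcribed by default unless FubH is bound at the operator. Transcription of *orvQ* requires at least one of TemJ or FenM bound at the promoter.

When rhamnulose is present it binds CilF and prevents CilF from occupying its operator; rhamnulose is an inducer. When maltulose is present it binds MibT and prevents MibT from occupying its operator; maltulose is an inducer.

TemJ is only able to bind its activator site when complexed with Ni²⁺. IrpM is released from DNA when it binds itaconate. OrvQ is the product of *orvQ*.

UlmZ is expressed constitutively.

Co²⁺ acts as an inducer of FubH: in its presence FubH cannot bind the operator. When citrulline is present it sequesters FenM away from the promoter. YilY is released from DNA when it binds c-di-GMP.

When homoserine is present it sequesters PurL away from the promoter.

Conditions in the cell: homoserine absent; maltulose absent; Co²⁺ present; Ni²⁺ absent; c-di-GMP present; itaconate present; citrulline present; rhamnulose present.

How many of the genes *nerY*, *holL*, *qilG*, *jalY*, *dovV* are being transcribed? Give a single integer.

4

c-di-GMP is present, so YilY is inactive.
Rhamnulose is present, so CilF is inactive.
With no repressor bound, *nerY* is transcribed.
→ *nerY* is ON.
Itaconate is present, so IrpM is inactive.
Maltulose is absent, so MibT is active.
With repressor MibT bound, *holL* is not transcribed.
→ *holL* is OFF.
UlmZ is produced constitutively and is active.
Homoserine is absent, so PurL is active.
No repressor is bound and UlmZ and PurL are active, so *qilG* is transcribed.
→ *qilG* is ON.
Ni²⁺ is absent, so TemJ is inactive.
Citrulline is present, so FenM is inactive.
No activator is available at the *orvQ* promoter, so *orvQ* is not transcribed.
So OrvQ is not produced.
With no repressor bound, *jalY* is transcribed.
→ *jalY* is ON.
Co²⁺ is present, so FubH is inactive.
With no repressor bound, *dovV* is transcribed.
→ *dovV* is ON.
4 of the 5 genes are transcribed.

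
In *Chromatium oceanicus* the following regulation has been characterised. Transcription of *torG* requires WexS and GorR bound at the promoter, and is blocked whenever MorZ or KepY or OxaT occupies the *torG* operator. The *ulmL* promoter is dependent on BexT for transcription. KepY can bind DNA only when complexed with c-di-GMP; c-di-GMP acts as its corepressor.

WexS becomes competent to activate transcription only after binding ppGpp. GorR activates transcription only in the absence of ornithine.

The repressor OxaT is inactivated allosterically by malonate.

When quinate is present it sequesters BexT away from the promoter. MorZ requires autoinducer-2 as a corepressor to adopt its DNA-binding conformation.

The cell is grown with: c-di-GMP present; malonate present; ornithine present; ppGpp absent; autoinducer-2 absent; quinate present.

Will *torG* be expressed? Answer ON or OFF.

Autoinducer-2 is absent, so MorZ is inactive.
ppGpp is absent, so WexS is inactive.
c-di-GMP is present, so KepY is active.
Malonate is present, so OxaT is inactive.
Ornithine is present, so GorR is inactive.
With repressor KepY bound, *torG* is not transcribed.

OFF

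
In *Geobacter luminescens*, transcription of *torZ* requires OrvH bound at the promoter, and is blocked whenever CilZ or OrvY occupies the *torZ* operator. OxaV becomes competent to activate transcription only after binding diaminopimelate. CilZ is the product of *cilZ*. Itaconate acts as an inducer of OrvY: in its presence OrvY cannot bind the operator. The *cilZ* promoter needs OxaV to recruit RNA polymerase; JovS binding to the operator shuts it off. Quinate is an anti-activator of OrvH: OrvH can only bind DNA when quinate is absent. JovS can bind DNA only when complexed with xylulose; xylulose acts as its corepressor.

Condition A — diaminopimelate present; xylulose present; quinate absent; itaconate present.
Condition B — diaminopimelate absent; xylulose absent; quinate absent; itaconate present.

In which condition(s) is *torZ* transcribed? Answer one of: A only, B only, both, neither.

Condition A:
Diaminopimelate is present, so OxaV is active.
Xylulose is present, so JovS is active.
With repressor JovS bound, *cilZ* is not transcribed.
So CilZ is not produced.
Quinate is absent, so OrvH is active.
Itaconate is present, so OrvY is inactive.
No repressor is bound and OrvH is active, so *torZ* is transcribed.
→ *torZ* is ON in A.
Condition B:
Diaminopimelate is absent, so OxaV is inactive.
Xylulose is absent, so JovS is inactive.
Required activator OxaV is absent, so *cilZ* is not transcribed.
So CilZ is not produced.
Quinate is absent, so OrvH is active.
Itaconate is present, so OrvY is inactive.
No repressor is bound and OrvH is active, so *torZ* is transcribed.
→ *torZ* is ON in B.

both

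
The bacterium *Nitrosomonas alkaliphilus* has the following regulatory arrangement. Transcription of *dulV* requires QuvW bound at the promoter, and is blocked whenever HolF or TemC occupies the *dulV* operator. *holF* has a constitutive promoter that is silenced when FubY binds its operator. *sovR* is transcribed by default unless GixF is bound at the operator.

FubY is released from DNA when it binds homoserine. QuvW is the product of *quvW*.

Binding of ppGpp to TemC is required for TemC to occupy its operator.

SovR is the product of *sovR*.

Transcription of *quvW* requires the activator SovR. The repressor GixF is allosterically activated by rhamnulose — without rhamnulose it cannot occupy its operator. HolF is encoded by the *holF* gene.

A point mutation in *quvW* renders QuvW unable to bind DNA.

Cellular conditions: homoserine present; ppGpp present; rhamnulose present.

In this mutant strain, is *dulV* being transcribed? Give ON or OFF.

Homoserine is present, so FubY is inactive.
With no repressor bound, *holF* is transcribed.
So HolF is produced and active.
QuvW is non-functional in this strain, so it has no effect.
ppGpp is present, so TemC is active.
With repressor HolF bound, *dulV* is not transcribed.

OFF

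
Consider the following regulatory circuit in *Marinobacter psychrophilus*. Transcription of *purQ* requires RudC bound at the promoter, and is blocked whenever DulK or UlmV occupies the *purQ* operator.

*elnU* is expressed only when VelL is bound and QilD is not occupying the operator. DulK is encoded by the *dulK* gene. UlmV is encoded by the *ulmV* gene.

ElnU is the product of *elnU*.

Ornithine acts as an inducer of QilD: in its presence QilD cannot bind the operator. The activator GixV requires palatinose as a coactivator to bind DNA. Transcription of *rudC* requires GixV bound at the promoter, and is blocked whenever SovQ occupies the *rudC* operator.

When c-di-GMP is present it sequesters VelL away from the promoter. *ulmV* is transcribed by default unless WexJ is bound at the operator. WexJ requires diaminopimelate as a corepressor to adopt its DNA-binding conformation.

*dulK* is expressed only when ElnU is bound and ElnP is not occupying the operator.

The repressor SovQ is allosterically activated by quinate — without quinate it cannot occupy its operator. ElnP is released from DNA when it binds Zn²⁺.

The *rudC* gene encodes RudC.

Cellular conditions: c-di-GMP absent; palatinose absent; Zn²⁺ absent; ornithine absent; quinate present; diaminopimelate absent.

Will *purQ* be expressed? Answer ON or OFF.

c-di-GMP is absent, so VelL is active.
Ornithine is absent, so QilD is active.
With repressor QilD bound, *elnU* is not transcribed.
So ElnU is not produced.
Zn²⁺ is absent, so ElnP is active.
With repressor ElnP bound, *dulK* is not transcribed.
So DulK is not produced.
Diaminopimelate is absent, so WexJ is inactive.
With no repressor bound, *ulmV* is transcribed.
So UlmV is produced and active.
Palatinose is absent, so GixV is inactive.
Quinate is present, so SovQ is active.
With repressor SovQ bound, *rudC* is not transcribed.
So RudC is not produced.
With repressor UlmV bound, *purQ* is not transcribed.

OFF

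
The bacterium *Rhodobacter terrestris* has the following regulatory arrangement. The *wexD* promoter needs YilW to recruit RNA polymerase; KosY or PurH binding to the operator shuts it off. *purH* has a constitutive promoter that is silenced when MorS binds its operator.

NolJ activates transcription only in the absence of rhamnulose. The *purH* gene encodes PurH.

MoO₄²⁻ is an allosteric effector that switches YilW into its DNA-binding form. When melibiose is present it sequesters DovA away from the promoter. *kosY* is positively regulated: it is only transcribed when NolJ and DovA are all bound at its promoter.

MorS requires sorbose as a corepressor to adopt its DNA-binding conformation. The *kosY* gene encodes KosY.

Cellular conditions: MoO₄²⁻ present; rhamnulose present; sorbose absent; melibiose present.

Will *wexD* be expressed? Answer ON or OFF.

MoO₄²⁻ is present, so YilW is active.
Rhamnulose is present, so NolJ is inactive.
Melibiose is present, so DovA is inactive.
Required activator NolJ is absent, so *kosY* is not transcribed.
So KosY is not produced.
Sorbose is absent, so MorS is inactive.
With no repressor bound, *purH* is transcribed.
So PurH is produced and active.
With repressor PurH bound, *wexD* is not transcribed.

OFF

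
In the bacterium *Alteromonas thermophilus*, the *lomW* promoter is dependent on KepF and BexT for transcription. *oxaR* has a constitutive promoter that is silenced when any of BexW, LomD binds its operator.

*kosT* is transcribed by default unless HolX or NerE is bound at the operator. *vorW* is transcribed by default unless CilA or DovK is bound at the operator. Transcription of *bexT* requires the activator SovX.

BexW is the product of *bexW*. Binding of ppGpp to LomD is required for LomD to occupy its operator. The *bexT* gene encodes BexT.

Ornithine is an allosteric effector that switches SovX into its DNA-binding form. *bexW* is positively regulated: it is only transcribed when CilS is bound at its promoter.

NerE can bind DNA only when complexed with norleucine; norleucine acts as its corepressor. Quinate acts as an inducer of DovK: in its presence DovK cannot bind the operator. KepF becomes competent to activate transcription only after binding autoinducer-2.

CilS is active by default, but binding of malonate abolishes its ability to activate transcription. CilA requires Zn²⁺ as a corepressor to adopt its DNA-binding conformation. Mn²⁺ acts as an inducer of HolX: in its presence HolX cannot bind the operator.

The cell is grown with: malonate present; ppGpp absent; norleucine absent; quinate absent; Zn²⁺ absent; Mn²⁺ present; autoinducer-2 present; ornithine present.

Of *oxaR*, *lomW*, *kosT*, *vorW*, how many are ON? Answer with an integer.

Malonate is present, so CilS is inactive.
Required activator CilS is absent, so *bexW* is not transcribed.
So BexW is not produced.
ppGpp is absent, so LomD is inactive.
With no repressor bound, *oxaR* is transcribed.
→ *oxaR* is ON.
Autoinducer-2 is present, so KepF is active.
Ornithine is present, so SovX is active.
No repressor is bound and SovX is active, so *bexT* is transcribed.
So BexT is produced and active.
No repressor is bound and KepF and BexT are active, so *lomW* is transcribed.
→ *lomW* is ON.
Mn²⁺ is present, so HolX is inactive.
Norleucine is absent, so NerE is inactive.
With no repressor bound, *kosT* is transcribed.
→ *kosT* is ON.
Zn²⁺ is absent, so CilA is inactive.
Quinate is absent, so DovK is active.
With repressor DovK bound, *vorW* is not transcribed.
→ *vorW* is OFF.
3 of the 4 genes are transcribed.

3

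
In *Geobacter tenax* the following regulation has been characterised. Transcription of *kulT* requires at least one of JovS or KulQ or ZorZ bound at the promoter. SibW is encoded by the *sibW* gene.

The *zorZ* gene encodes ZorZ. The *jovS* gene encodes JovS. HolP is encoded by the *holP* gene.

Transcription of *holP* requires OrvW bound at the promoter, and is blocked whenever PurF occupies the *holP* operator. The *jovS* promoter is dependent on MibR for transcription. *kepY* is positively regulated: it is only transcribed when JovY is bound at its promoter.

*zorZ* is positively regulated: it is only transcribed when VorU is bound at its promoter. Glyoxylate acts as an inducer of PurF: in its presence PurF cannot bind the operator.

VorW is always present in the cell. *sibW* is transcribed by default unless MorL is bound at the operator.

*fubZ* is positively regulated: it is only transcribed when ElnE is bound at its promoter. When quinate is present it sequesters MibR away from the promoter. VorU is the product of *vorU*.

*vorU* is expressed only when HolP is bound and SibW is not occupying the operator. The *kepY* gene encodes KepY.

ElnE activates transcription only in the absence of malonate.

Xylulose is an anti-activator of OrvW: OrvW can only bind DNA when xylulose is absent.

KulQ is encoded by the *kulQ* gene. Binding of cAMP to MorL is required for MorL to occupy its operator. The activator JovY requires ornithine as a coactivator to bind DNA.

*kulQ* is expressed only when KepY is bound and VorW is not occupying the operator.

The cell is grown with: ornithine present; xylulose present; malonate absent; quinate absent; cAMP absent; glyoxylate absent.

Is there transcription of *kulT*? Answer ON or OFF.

Quinate is absent, so MibR is active.
No repressor is bound and MibR is active, so *jovS* is transcribed.
So JovS is produced and active.
Ornithine is present, so JovY is active.
No repressor is bound and JovY is active, so *kepY* is transcribed.
So KepY is produced and active.
VorW is produced constitutively and is active.
With repressor VorW bound, *kulQ* is not transcribed.
So KulQ is not produced.
Xylulose is present, so OrvW is inactive.
Glyoxylate is absent, so PurF is active.
With repressor PurF bound, *holP* is not transcribed.
So HolP is not produced.
cAMP is absent, so MorL is inactive.
With no repressor bound, *sibW* is transcribed.
So SibW is produced and active.
With repressor SibW bound, *vorU* is not transcribed.
So VorU is not produced.
Required activator VorU is absent, so *zorZ* is not transcribed.
So ZorZ is not produced.
Activator JovS is present, so *kulT* is transcribed.

ON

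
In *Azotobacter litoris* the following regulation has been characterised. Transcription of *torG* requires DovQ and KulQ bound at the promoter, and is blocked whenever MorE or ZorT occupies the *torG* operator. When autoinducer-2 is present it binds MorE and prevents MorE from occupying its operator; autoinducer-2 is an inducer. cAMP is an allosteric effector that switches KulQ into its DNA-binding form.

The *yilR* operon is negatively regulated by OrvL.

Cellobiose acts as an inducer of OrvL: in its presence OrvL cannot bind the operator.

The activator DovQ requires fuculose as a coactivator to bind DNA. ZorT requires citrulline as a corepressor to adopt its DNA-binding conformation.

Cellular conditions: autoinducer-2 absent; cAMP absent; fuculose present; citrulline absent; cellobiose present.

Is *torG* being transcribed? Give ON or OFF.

OFF

Fuculose is present, so DovQ is active.
Autoinducer-2 is absent, so MorE is active.
cAMP is absent, so KulQ is inactive.
Citrulline is absent, so ZorT is inactive.
With repressor MorE bound, *torG* is not transcribed.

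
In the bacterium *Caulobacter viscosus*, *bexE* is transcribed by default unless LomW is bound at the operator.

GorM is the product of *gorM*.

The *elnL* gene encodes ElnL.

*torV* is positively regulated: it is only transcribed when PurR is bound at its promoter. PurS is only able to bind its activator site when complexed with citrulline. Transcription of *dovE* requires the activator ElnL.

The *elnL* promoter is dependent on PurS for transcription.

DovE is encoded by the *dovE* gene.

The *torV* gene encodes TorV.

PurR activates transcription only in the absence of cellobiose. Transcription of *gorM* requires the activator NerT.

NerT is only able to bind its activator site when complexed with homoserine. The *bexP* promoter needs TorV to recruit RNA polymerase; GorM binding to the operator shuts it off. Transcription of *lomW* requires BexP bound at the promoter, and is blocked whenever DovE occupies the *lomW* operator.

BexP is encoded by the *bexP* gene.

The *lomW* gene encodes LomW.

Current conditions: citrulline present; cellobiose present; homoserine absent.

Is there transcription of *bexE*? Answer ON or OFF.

Citrulline is present, so PurS is active.
No repressor is bound and PurS is active, so *elnL* is transcribed.
So ElnL is produced and active.
No repressor is bound and ElnL is active, so *dovE* is transcribed.
So DovE is produced and active.
Homoserine is absent, so NerT is inactive.
Required activator NerT is absent, so *gorM* is not transcribed.
So GorM is not produced.
Cellobiose is present, so PurR is inactive.
Required activator PurR is absent, so *torV* is not transcribed.
So TorV is not produced.
Required activator TorV is absent, so *bexP* is not transcribed.
So BexP is not produced.
With repressor DovE bound, *lomW* is not transcribed.
So LomW is not produced.
With no repressor bound, *bexE* is transcribed.

ON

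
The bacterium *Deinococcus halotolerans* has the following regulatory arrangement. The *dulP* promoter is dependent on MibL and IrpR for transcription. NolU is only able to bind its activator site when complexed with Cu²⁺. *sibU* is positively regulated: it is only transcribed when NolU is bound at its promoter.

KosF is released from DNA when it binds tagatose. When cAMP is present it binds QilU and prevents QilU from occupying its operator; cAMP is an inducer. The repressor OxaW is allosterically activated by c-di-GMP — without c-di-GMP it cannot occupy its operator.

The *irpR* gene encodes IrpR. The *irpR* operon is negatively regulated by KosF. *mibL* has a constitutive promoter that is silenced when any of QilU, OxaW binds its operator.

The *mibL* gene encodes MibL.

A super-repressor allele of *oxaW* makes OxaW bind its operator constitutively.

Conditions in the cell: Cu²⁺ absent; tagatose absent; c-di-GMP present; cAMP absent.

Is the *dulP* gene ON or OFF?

OFF

cAMP is absent, so QilU is active.
OxaW is constitutively active in this strain.
With repressor QilU bound, *mibL* is not transcribed.
So MibL is not produced.
Tagatose is absent, so KosF is active.
With repressor KosF bound, *irpR* is not transcribed.
So IrpR is not produced.
Required activator MibL is absent, so *dulP* is not transcribed.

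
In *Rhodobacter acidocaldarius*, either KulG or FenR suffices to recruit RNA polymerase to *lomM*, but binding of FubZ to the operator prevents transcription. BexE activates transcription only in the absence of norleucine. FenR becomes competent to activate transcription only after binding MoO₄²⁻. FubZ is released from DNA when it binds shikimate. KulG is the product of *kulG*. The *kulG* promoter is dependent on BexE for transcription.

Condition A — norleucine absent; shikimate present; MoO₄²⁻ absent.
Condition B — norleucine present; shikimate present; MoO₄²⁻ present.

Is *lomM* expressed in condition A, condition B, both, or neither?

Condition A:
Norleucine is absent, so BexE is active.
No repressor is bound and BexE is active, so *kulG* is transcribed.
So KulG is produced and active.
Shikimate is present, so FubZ is inactive.
MoO₄²⁻ is absent, so FenR is inactive.
Activator KulG is present, so *lomM* is transcribed.
→ *lomM* is ON in A.
Condition B:
Norleucine is present, so BexE is inactive.
Required activator BexE is absent, so *kulG* is not transcribed.
So KulG is not produced.
Shikimate is present, so FubZ is inactive.
MoO₄²⁻ is present, so FenR is active.
Activator FenR is present, so *lomM* is transcribed.
→ *lomM* is ON in B.

both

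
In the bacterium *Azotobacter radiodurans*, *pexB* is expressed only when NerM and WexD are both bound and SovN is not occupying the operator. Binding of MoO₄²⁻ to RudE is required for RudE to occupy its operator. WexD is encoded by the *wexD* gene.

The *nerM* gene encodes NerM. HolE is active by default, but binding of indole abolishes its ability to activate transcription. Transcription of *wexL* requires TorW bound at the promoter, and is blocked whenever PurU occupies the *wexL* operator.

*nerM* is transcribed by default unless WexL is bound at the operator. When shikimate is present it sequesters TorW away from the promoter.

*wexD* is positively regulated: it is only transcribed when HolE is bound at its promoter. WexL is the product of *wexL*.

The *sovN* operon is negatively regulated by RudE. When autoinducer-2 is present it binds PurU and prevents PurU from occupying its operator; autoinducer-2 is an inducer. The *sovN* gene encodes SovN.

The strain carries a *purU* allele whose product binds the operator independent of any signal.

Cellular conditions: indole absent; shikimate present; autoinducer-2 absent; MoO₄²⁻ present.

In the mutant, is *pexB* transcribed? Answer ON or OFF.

Shikimate is present, so TorW is inactive.
PurU is constitutively active in this strain.
With repressor PurU bound, *wexL* is not transcribed.
So WexL is not produced.
With no repressor bound, *nerM* is transcribed.
So NerM is produced and active.
MoO₄²⁻ is present, so RudE is active.
With repressor RudE bound, *sovN* is not transcribed.
So SovN is not produced.
Indole is absent, so HolE is active.
No repressor is bound and HolE is active, so *wexD* is transcribed.
So WexD is produced and active.
No repressor is bound and NerM and WexD are active, so *pexB* is transcribed.

ON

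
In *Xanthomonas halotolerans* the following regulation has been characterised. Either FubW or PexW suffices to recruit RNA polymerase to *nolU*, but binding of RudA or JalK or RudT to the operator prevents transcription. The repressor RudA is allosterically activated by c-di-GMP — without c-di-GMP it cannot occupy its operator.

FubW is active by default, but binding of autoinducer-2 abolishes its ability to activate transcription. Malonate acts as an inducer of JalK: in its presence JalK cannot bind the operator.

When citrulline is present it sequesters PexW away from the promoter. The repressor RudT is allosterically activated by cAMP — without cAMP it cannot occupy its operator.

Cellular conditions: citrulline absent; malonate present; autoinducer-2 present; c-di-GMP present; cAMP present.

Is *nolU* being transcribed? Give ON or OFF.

Autoinducer-2 is present, so FubW is inactive.
c-di-GMP is present, so RudA is active.
Malonate is present, so JalK is inactive.
Citrulline is absent, so PexW is active.
cAMP is present, so RudT is active.
With repressor RudA bound, *nolU* is not transcribed.

OFF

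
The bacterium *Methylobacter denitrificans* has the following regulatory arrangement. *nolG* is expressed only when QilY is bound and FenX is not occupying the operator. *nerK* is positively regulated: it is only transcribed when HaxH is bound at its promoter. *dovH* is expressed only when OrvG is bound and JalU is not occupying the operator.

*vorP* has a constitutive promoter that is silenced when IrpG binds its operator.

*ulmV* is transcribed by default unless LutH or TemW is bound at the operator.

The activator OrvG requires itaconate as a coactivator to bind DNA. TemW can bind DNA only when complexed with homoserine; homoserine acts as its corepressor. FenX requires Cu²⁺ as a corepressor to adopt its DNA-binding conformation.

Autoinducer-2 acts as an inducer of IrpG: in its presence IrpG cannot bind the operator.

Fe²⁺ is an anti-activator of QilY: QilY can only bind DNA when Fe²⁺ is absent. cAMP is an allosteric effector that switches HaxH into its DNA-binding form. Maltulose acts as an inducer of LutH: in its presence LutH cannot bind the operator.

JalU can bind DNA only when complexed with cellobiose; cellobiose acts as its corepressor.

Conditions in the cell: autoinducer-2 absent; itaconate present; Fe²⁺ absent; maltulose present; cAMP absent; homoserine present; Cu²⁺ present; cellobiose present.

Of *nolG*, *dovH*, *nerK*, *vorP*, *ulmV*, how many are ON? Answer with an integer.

Fe²⁺ is absent, so QilY is active.
Cu²⁺ is present, so FenX is active.
With repressor FenX bound, *nolG* is not transcribed.
→ *nolG* is OFF.
Cellobiose is present, so JalU is active.
Itaconate is present, so OrvG is active.
With repressor JalU bound, *dovH* is not transcribed.
→ *dovH* is OFF.
cAMP is absent, so HaxH is inactive.
Required activator HaxH is absent, so *nerK* is not transcribed.
→ *nerK* is OFF.
Autoinducer-2 is absent, so IrpG is active.
With repressor IrpG bound, *vorP* is not transcribed.
→ *vorP* is OFF.
Maltulose is present, so LutH is inactive.
Homoserine is present, so TemW is active.
With repressor TemW bound, *ulmV* is not transcribed.
→ *ulmV* is OFF.
0 of the 5 genes are transcribed.

0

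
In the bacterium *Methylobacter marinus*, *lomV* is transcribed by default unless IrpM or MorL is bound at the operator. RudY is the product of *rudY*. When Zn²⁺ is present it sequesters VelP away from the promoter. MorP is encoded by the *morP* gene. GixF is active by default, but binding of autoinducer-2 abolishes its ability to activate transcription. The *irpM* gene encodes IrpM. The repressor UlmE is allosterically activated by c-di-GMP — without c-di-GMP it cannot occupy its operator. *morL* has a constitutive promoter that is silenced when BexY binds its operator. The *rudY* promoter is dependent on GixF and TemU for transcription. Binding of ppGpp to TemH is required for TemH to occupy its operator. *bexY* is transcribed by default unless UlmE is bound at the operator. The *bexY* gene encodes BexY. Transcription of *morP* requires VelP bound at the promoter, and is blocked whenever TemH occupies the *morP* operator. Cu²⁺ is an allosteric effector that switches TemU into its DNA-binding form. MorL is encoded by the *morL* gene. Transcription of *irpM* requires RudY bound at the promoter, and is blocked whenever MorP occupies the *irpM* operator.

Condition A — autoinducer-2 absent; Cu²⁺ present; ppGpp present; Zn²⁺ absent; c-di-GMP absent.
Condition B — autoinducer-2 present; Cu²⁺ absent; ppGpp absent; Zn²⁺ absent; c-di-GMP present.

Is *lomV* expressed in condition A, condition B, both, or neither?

Condition A:
Autoinducer-2 is absent, so GixF is active.
Cu²⁺ is present, so TemU is active.
No repressor is bound and GixF and TemU are active, so *rudY* is transcribed.
So RudY is produced and active.
ppGpp is present, so TemH is active.
Zn²⁺ is absent, so VelP is active.
With repressor TemH bound, *morP* is not transcribed.
So MorP is not produced.
No repressor is bound and RudY is active, so *irpM* is transcribed.
So IrpM is produced and active.
c-di-GMP is absent, so UlmE is inactive.
With no repressor bound, *bexY* is transcribed.
So BexY is produced and active.
With repressor BexY bound, *morL* is not transcribed.
So MorL is not produced.
With repressor IrpM bound, *lomV* is not transcribed.
→ *lomV* is OFF in A.
Condition B:
Autoinducer-2 is present, so GixF is inactive.
Cu²⁺ is absent, so TemU is inactive.
Required activator GixF is absent, so *rudY* is not transcribed.
So RudY is not produced.
ppGpp is absent, so TemH is inactive.
Zn²⁺ is absent, so VelP is active.
No repressor is bound and VelP is active, so *morP* is transcribed.
So MorP is produced and active.
With repressor MorP bound, *irpM* is not transcribed.
So IrpM is not produced.
c-di-GMP is present, so UlmE is active.
With repressor UlmE bound, *bexY* is not transcribed.
So BexY is not produced.
With no repressor bound, *morL* is transcribed.
So MorL is produced and active.
With repressor MorL bound, *lomV* is not transcribed.
→ *lomV* is OFF in B.

neither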